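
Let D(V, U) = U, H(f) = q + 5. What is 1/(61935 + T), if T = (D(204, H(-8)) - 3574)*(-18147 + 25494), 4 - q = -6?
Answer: -1/26086038 ≈ -3.8335e-8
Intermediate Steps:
q = 10 (q = 4 - 1*(-6) = 4 + 6 = 10)
H(f) = 15 (H(f) = 10 + 5 = 15)
T = -26147973 (T = (15 - 3574)*(-18147 + 25494) = -3559*7347 = -26147973)
1/(61935 + T) = 1/(61935 - 26147973) = 1/(-26086038) = -1/26086038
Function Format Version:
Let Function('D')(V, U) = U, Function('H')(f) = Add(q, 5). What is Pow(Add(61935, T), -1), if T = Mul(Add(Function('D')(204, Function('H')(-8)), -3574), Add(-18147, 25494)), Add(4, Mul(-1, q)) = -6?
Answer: Rational(-1, 26086038) ≈ -3.8335e-8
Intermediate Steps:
q = 10 (q = Add(4, Mul(-1, -6)) = Add(4, 6) = 10)
Function('H')(f) = 15 (Function('H')(f) = Add(10, 5) = 15)
T = -26147973 (T = Mul(Add(15, -3574), Add(-18147, 25494)) = Mul(-3559, 7347) = -26147973)
Pow(Add(61935, T), -1) = Pow(Add(61935, -26147973), -1) = Pow(-26086038, -1) = Rational(-1, 26086038)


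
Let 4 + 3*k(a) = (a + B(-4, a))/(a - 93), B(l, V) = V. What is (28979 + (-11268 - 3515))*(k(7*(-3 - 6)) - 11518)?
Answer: -163524634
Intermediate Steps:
k(a) = -4/3 + 2*a/(3*(-93 + a)) (k(a) = -4/3 + ((a + a)/(a - 93))/3 = -4/3 + ((2*a)/(-93 + a))/3 = -4/3 + (2*a/(-93 + a))/3 = -4/3 + 2*a/(3*(-93 + a)))
(28979 + (-11268 - 3515))*(k(7*(-3 - 6)) - 11518) = (28979 + (-11268 - 3515))*(2*(186 - 7*(-3 - 6))/(3*(-93 + 7*(-3 - 6))) - 11518) = (28979 - 14783)*(2*(186 - 7*(-9))/(3*(-93 + 7*(-9))) - 11518) = 14196*(2*(186 - 1*(-63))/(3*(-93 - 63)) - 11518) = 14196*((⅔)*(186 + 63)/(-156) - 11518) = 14196*((⅔)*(-1/156)*249 - 11518) = 14196*(-83/78 - 11518) = 14196*(-898487/78) = -163524634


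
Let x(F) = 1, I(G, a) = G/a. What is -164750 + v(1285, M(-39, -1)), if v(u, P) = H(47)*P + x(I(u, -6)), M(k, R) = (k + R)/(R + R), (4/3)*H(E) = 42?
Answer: -164119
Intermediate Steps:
H(E) = 63/2 (H(E) = (3/4)*42 = 63/2)
M(k, R) = (R + k)/(2*R) (M(k, R) = (R + k)/((2*R)) = (R + k)*(1/(2*R)) = (R + k)/(2*R))
v(u, P) = 1 + 63*P/2 (v(u, P) = 63*P/2 + 1 = 1 + 63*P/2)
-164750 + v(1285, M(-39, -1)) = -164750 + (1 + 63*((1/2)*(-1 - 39)/(-1))/2) = -164750 + (1 + 63*((1/2)*(-1)*(-40))/2) = -164750 + (1 + (63/2)*20) = -164750 + (1 + 630) = -164750 + 631 = -164119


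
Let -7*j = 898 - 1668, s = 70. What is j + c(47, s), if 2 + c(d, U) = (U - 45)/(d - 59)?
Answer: 1271/12 ≈ 105.92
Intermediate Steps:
c(d, U) = -2 + (-45 + U)/(-59 + d) (c(d, U) = -2 + (U - 45)/(d - 59) = -2 + (-45 + U)/(-59 + d))
j = 110 (j = -(898 - 1668)/7 = -⅐*(-770) = 110)
j + c(47, s) = 110 + (73 + 70 - 2*47)/(-59 + 47) = 110 + (73 + 70 - 94)/(-12) = 110 - 1/12*49 = 110 - 49/12 = 1271/12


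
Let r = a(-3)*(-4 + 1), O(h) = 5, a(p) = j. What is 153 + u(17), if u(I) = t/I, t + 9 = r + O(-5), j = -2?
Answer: 2603/17 ≈ 153.12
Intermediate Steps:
a(p) = -2
r = 6 (r = -2*(-4 + 1) = -2*(-3) = 6)
t = 2 (t = -9 + (6 + 5) = -9 + 11 = 2)
u(I) = 2/I
153 + u(17) = 153 + 2/17 = 2603/17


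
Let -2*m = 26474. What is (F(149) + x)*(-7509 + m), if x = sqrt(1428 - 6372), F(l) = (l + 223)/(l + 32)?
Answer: -7717512/181 - 82984*I*sqrt(309) ≈ -42638.0 - 1.4587e+6*I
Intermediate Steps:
m = -13237 (m = -1/2*26474 = -13237)
F(l) = (223 + l)/(32 + l)
x = 4*I*sqrt(309) (x = sqrt(-4944) = 4*I*sqrt(309) ≈ 70.314*I)
(F(149) + x)*(-7509 + m) = ((223 + 149)/(32 + 149) + 4*I*sqrt(309))*(-7509 - 13237) = (372/181 + 4*I*sqrt(309))*(-20746) = -7717512/181 - 82984*I*sqrt(309)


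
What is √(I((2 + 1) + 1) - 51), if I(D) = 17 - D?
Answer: I*√38 ≈ 6.1644*I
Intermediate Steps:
√(I((2 + 1) + 1) - 51) = √((17 - ((2 + 1) + 1)) - 51) = √((17 - (3 + 1)) - 51) = √((17 - 1*4) - 51) = √((17 - 4) - 51) = √(13 - 51) = √(-38) = I*√38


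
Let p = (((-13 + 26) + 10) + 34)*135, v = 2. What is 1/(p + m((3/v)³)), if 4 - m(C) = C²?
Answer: 64/492007 ≈ 0.00013008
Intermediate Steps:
p = 7695 (p = ((13 + 10) + 34)*135 = (23 + 34)*135 = 57*135 = 7695)
m(C) = 4 - C²
1/(p + m((3/v)³)) = 1/(7695 + (4 - ((3/2)³)²)) = 1/(7695 + (4 - (27/8)²)) = 1/(7695 + (4 - 1*729/64)) = 1/(7695 + (4 - 729/64)) = 1/(7695 - 473/64) = 1/(492007/64) = 64/492007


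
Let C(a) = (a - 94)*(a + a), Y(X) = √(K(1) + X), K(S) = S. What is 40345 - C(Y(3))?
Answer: 40713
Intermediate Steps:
Y(X) = √(1 + X)
C(a) = 2*a*(-94 + a) (C(a) = (-94 + a)*(2*a) = 2*a*(-94 + a))
40345 - C(Y(3)) = 40345 - 2*√(1 + 3)*(-94 + √(1 + 3)) = 40345 - 2*√4*(-94 + √4) = 40345 - 2*2*(-94 + 2) = 40345 - 2*2*(-92) = 40345 - 1*(-368) = 40345 + 368 = 40713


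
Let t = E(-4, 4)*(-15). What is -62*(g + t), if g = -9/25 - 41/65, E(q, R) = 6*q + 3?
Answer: -6327286/325 ≈ -19469.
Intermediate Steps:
E(q, R) = 3 + 6*q
g = -322/325 (g = -9*1/25 - 41*1/65 = -9/25 - 41/65 = -322/325 ≈ -0.99077)
t = 315 (t = (3 + 6*(-4))*(-15) = (3 - 24)*(-15) = -21*(-15) = 315)
-62*(g + t) = -62*(-322/325 + 315) = -62*102053/325 = -6327286/325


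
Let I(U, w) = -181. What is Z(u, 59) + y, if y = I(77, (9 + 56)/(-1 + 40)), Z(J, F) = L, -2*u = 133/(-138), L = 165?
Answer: -16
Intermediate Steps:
u = 133/276 (u = -133/(2*(-138)) = -133*(-1)/(2*138) = -1/2*(-133/138) = 133/276 ≈ 0.48188)
Z(J, F) = 165
y = -181
Z(u, 59) + y = 165 - 181 = -16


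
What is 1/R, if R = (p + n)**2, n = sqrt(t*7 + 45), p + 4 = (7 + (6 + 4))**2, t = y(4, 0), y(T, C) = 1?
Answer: 81277/6589055929 - 1140*sqrt(13)/6589055929 ≈ 1.1711e-5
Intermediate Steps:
t = 1
p = 285 (p = -4 + (7 + (6 + 4))**2 = -4 + (7 + 10)**2 = -4 + 17**2 = -4 + 289 = 285)
n = 2*sqrt(13) (n = sqrt(1*7 + 45) = sqrt(7 + 45) = sqrt(52) = 2*sqrt(13) ≈ 7.2111)
R = (285 + 2*sqrt(13))**2 ≈ 85387.
1/R = 1/(81277 + 1140*sqrt(13))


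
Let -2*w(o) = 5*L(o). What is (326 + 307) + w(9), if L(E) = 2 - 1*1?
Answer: 1261/2 ≈ 630.50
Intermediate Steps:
L(E) = 1 (L(E) = 2 - 1 = 1)
w(o) = -5/2
(326 + 307) + w(9) = (326 + 307) - 5/2 = 633 - 5/2 = 1261/2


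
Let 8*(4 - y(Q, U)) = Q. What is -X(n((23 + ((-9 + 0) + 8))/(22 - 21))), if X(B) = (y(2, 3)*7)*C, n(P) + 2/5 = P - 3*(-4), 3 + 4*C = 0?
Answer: 315/16 ≈ 19.688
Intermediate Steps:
C = -3/4 (C = -3/4 + (1/4)*0 = -3/4 + 0 = -3/4 ≈ -0.75000)
y(Q, U) = 4 - Q/8
n(P) = 58/5 + P (n(P) = -2/5 + (P - 3*(-4)) = -2/5 + (P + 12) = -2/5 + (12 + P) = 58/5 + P)
X(B) = -315/16 (X(B) = ((4 - 1/8*2)*7)*(-3/4) = ((4 - 1/4)*7)*(-3/4) = ((15/4)*7)*(-3/4) = (105/4)*(-3/4) = -315/16)
-X(n((23 + ((-9 + 0) + 8))/(22 - 21))) = -1*(-315/16) = 315/16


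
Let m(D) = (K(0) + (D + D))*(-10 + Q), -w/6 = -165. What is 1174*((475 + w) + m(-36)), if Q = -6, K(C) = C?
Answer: 3072358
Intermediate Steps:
w = 990 (w = -6*(-165) = 990)
m(D) = -32*D (m(D) = (0 + (D + D))*(-10 - 6) = (0 + 2*D)*(-16) = (2*D)*(-16) = -32*D)
1174*((475 + w) + m(-36)) = 1174*((475 + 990) - 32*(-36)) = 1174*(1465 + 1152) = 1174*2617 = 3072358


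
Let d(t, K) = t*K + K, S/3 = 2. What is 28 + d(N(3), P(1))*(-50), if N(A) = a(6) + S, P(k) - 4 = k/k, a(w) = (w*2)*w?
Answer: -19722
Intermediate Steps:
S = 6 (S = 3*2 = 6)
a(w) = 2*w² (a(w) = (2*w)*w = 2*w²)
P(k) = 5 (P(k) = 4 + k/k = 4 + 1 = 5)
N(A) = 78 (N(A) = 2*6² + 6 = 2*36 + 6 = 72 + 6 = 78)
d(t, K) = K + K*t (d(t, K) = K*t + K = K + K*t)
28 + d(N(3), P(1))*(-50) = 28 + (5*(1 + 78))*(-50) = 28 + (5*79)*(-50) = 28 + 395*(-50) = 28 - 19750 = -19722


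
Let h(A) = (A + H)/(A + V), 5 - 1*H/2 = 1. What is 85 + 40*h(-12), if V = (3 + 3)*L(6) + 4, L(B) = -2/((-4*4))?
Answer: 3105/29 ≈ 107.07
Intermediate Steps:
L(B) = ⅛ (L(B) = -2/(-16) = -2*(-1/16) = ⅛)
H = 8 (H = 10 - 2*1 = 10 - 2 = 8)
V = 19/4 (V = (3 + 3)*(⅛) + 4 = 6*(⅛) + 4 = ¾ + 4 = 19/4 ≈ 4.7500)
h(A) = (8 + A)/(19/4 + A) (h(A) = (A + 8)/(A + 19/4) = (8 + A)/(19/4 + A))
85 + 40*h(-12) = 85 + 40*(4*(8 - 12)/(19 + 4*(-12))) = 85 + 40*(4*(-4)/(19 - 48)) = 85 + 40*(4*(-4)/(-29)) = 85 + 40*(4*(-1/29)*(-4)) = 85 + 40*(16/29) = 85 + 640/29 = 3105/29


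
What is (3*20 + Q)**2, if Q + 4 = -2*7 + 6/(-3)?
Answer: 1600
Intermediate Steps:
Q = -20 (Q = -4 + (-2*7 + 6/(-3)) = -4 + (-14 + 6*(-1/3)) = -4 + (-14 - 2) = -4 - 16 = -20)
(3*20 + Q)**2 = (3*20 - 20)**2 = (60 - 20)**2 = 40**2 = 1600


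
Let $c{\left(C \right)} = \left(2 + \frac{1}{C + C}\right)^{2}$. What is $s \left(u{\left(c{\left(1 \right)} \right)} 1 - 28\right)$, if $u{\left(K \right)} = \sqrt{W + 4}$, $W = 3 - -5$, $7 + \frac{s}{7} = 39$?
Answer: $-6272 + 448 \sqrt{3} \approx -5496.0$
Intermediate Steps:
$c{\left(C \right)} = \left(2 + \frac{1}{2 C}\right)^{2}$
$s = 224$ ($s = -49 + 7 \cdot 39 = -49 + 273 = 224$)
$W = 8$ ($W = 3 + 5 = 8$)
$u{\left(K \right)} = 2 \sqrt{3}$ ($u{\left(K \right)} = \sqrt{8 + 4} = \sqrt{12} = 2 \sqrt{3}$)
$s \left(u{\left(c{\left(1 \right)} \right)} 1 - 28\right) = 224 \left(2 \sqrt{3} \cdot 1 - 28\right) = 224 \left(2 \sqrt{3} - 28\right) = 224 \left(-28 + 2 \sqrt{3}\right) = -6272 + 448 \sqrt{3}$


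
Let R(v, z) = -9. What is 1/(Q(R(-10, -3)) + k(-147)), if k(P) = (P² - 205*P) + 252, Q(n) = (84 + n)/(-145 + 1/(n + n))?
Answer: 2611/135760206 ≈ 1.9232e-5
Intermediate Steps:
Q(n) = (84 + n)/(-145 + 1/(2*n))
k(P) = 252 + P² - 205*P
1/(Q(R(-10, -3)) + k(-147)) = 1/(-2*(-9)*(84 - 9)/(-1 + 290*(-9)) + (252 + (-147)² - 205*(-147))) = 1/(-2*(-9)*75/(-1 - 2610) + (252 + 21609 + 30135)) = 1/(-2*(-9)*75/(-2611) + 51996) = 1/(-2*(-9)*(-1/2611)*75 + 51996) = 1/(-1350/2611 + 51996) = 1/(135760206/2611) = 2611/135760206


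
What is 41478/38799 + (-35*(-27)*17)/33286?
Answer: 39292993/25322814 ≈ 1.5517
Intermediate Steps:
41478/38799 + (-35*(-27)*17)/33286 = 41478*(1/38799) + (945*17)*(1/33286) = 13826/12933 + 16065*(1/33286) = 13826/12933 + 945/1958 = 39292993/25322814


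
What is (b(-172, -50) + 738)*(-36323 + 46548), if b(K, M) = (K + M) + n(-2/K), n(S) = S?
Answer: 453754825/86 ≈ 5.2762e+6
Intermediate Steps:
b(K, M) = K + M - 2/K (b(K, M) = (K + M) - 2/K = K + M - 2/K)
(b(-172, -50) + 738)*(-36323 + 46548) = ((-172 - 50 - 2/(-172)) + 738)*(-36323 + 46548) = ((-172 - 50 - 2*(-1/172)) + 738)*10225 = ((-172 - 50 + 1/86) + 738)*10225 = (-19091/86 + 738)*10225 = (44377/86)*10225 = 453754825/86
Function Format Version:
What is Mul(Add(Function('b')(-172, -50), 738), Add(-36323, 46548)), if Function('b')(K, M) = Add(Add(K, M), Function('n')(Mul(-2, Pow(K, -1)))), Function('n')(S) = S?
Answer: Rational(453754825, 86) ≈ 5.2762e+6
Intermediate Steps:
Function('b')(K, M) = Add(K, M, Mul(-2, Pow(K, -1))) (Function('b')(K, M) = Add(Add(K, M), Mul(-2, Pow(K, -1))) = Add(K, M, Mul(-2, Pow(K, -1))))
Mul(Add(Function('b')(-172, -50), 738), Add(-36323, 46548)) = Mul(Add(Add(-172, -50, Mul(-2, Pow(-172, -1))), 738), Add(-36323, 46548)) = Mul(Add(Add(-172, -50, Mul(-2, Rational(-1, 172))), 738), 10225) = Mul(Add(Add(-172, -50, Rational(1, 86)), 738), 10225) = Mul(Add(Rational(-19091, 86), 738), 10225) = Mul(Rational(44377, 86), 10225) = Rational(453754825, 86)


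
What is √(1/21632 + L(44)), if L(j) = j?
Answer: √1903618/208 ≈ 6.6333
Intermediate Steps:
√(1/21632 + L(44)) = √(1/21632 + 44) = √(951809/21632) = √1903618/208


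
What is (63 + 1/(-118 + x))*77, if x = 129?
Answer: 4858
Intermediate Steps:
(63 + 1/(-118 + x))*77 = (63 + 1/(-118 + 129))*77 = (63 + 1/11)*77 = (694/11)*77 = 4858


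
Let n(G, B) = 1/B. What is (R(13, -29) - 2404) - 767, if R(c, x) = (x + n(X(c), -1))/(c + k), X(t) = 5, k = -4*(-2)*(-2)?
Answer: -3161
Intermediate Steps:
k = -16 (k = 8*(-2) = -16)
R(c, x) = (-1 + x)/(-16 + c) (R(c, x) = (x + 1/(-1))/(c - 16) = (x - 1)/(-16 + c) = (-1 + x)/(-16 + c))
(R(13, -29) - 2404) - 767 = ((-1 - 29)/(-16 + 13) - 2404) - 767 = (-30/(-3) - 2404) - 767 = (-⅓*(-30) - 2404) - 767 = (10 - 2404) - 767 = -2394 - 767 = -3161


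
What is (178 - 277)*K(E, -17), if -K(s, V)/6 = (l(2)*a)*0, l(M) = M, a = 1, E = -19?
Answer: 0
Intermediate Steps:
K(s, V) = 0 (K(s, V) = -6*2*1*0 = -12*0 = -6*0 = 0)
(178 - 277)*K(E, -17) = (178 - 277)*0 = -99*0 = 0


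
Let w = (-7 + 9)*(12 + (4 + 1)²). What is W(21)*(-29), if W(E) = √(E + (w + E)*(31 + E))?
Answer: -319*√41 ≈ -2042.6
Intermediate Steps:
w = 74 (w = 2*(12 + 5²) = 2*(12 + 25) = 2*37 = 74)
W(E) = √(E + (31 + E)*(74 + E)) (W(E) = √(E + (74 + E)*(31 + E)) = √(E + (31 + E)*(74 + E)))
W(21)*(-29) = √(2294 + 21² + 106*21)*(-29) = √(2294 + 441 + 2226)*(-29) = √4961*(-29) = (11*√41)*(-29) = -319*√41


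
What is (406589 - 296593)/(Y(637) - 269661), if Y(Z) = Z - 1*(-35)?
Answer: -109996/268989 ≈ -0.40892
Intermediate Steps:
Y(Z) = 35 + Z (Y(Z) = Z + 35 = 35 + Z)
(406589 - 296593)/(Y(637) - 269661) = (406589 - 296593)/((35 + 637) - 269661) = 109996/(672 - 269661) = 109996/(-268989) = 109996*(-1/268989) = -109996/268989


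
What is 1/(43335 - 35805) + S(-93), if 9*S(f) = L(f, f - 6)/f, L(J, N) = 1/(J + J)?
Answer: 13601/97690455 ≈ 0.00013923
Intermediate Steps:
L(J, N) = 1/(2*J)
S(f) = 1/(18*f**2) (S(f) = ((1/(2*f))/f)/9 = (1/(2*f**2))/9 = 1/(18*f**2))
1/(43335 - 35805) + S(-93) = 1/(43335 - 35805) + (1/18)/(-93)**2 = 1/7530 + (1/18)*(1/8649) = 1/7530 + 1/155682 = 13601/97690455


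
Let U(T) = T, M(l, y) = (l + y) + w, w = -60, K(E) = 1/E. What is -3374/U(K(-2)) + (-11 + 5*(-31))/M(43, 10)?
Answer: 47402/7 ≈ 6771.7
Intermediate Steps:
K(E) = 1/E
M(l, y) = -60 + l + y (M(l, y) = (l + y) - 60 = -60 + l + y)
-3374/U(K(-2)) + (-11 + 5*(-31))/M(43, 10) = -3374/(1/(-2)) + (-11 + 5*(-31))/(-60 + 43 + 10) = -3374/(-½) + (-11 - 155)/(-7) = -3374*(-2) - 166*(-⅐) = 6748 + 166/7 = 47402/7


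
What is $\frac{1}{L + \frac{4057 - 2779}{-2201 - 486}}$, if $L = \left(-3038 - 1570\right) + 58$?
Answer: $- \frac{2687}{12227128} \approx -0.00021976$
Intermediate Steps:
$L = -4550$ ($L = -4608 + 58 = -4550$)
$\frac{1}{L + \frac{4057 - 2779}{-2201 - 486}} = \frac{1}{-4550 + \frac{4057 - 2779}{-2201 - 486}} = \frac{1}{-4550 + \frac{1278}{-2687}} = \frac{1}{-4550 + 1278 \left(- \frac{1}{2687}\right)} = \frac{1}{-4550 - \frac{1278}{2687}} = \frac{1}{- \frac{12227128}{2687}} = - \frac{2687}{12227128}$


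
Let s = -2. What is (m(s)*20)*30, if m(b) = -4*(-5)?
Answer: 12000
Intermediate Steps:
m(b) = 20
(m(s)*20)*30 = (20*20)*30 = 400*30 = 12000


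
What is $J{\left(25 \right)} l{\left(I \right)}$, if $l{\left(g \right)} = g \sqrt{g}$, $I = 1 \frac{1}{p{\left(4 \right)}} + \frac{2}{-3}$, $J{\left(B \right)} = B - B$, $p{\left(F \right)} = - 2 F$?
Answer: $0$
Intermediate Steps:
$J{\left(B \right)} = 0$
$I = - \frac{19}{24}$ ($I = 1 \frac{1}{\left(-2\right) 4} + \frac{2}{-3} = 1 \frac{1}{-8} + 2 \left(- \frac{1}{3}\right) = 1 \left(- \frac{1}{8}\right) - \frac{2}{3} = - \frac{1}{8} - \frac{2}{3} = - \frac{19}{24} \approx -0.79167$)
$l{\left(g \right)} = g^{\frac{3}{2}}$
$J{\left(25 \right)} l{\left(I \right)} = 0 \left(- \frac{19}{24}\right)^{\frac{3}{2}} = 0 \left(- \frac{19 i \sqrt{114}}{288}\right) = 0$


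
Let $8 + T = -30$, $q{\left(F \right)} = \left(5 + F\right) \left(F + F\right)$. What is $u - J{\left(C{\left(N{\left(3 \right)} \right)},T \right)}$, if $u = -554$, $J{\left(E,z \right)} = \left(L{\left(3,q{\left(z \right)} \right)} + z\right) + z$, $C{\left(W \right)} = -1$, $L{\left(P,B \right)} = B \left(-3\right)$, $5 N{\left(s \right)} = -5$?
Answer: $7046$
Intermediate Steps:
$N{\left(s \right)} = -1$ ($N{\left(s \right)} = \frac{1}{5} \left(-5\right) = -1$)
$q{\left(F \right)} = 2 F \left(5 + F\right)$ ($q{\left(F \right)} = \left(5 + F\right) 2 F = 2 F \left(5 + F\right)$)
$L{\left(P,B \right)} = - 3 B$
$T = -38$ ($T = -8 - 30 = -38$)
$J{\left(E,z \right)} = 2 z - 6 z \left(5 + z\right)$ ($J{\left(E,z \right)} = \left(- 3 \cdot 2 z \left(5 + z\right) + z\right) + z = \left(- 6 z \left(5 + z\right) + z\right) + z = \left(z - 6 z \left(5 + z\right)\right) + z = 2 z - 6 z \left(5 + z\right)$)
$u - J{\left(C{\left(N{\left(3 \right)} \right)},T \right)} = -554 - 2 \left(-38\right) \left(-14 - -114\right) = -554 - 2 \left(-38\right) \left(-14 + 114\right) = -554 - 2 \left(-38\right) 100 = -554 - -7600 = -554 + 7600 = 7046$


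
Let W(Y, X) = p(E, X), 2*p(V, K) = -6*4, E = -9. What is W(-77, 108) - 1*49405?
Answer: -49417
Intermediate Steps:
p(V, K) = -12 (p(V, K) = (-6*4)/2 = (½)*(-24) = -12)
W(Y, X) = -12
W(-77, 108) - 1*49405 = -12 - 1*49405 = -12 - 49405 = -49417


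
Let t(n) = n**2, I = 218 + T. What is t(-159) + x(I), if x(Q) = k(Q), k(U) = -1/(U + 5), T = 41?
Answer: 6674183/264 ≈ 25281.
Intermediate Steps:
I = 259 (I = 218 + 41 = 259)
k(U) = -1/(5 + U)
x(Q) = -1/(5 + Q)
t(-159) + x(I) = (-159)**2 - 1/(5 + 259) = 25281 - 1/264 = 6674183/264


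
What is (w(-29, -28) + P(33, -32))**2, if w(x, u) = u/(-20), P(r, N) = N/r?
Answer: 5041/27225 ≈ 0.18516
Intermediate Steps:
w(x, u) = -u/20 (w(x, u) = u*(-1/20) = -u/20)
(w(-29, -28) + P(33, -32))**2 = (-1/20*(-28) - 32/33)**2 = (7/5 - 32*1/33)**2 = (7/5 - 32/33)**2 = (71/165)**2 = 5041/27225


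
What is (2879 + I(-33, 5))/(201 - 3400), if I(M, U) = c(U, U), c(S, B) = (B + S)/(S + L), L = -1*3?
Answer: -412/457 ≈ -0.90153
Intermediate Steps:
L = -3
c(S, B) = (B + S)/(-3 + S) (c(S, B) = (B + S)/(S - 3) = (B + S)/(-3 + S))
I(M, U) = 2*U/(-3 + U) (I(M, U) = (U + U)/(-3 + U) = (2*U)/(-3 + U) = 2*U/(-3 + U))
(2879 + I(-33, 5))/(201 - 3400) = (2879 + 2*5/(-3 + 5))/(201 - 3400) = (2879 + 2*5/2)/(-3199) = (2879 + 2*5*(½))*(-1/3199) = (2879 + 5)*(-1/3199) = 2884*(-1/3199) = -412/457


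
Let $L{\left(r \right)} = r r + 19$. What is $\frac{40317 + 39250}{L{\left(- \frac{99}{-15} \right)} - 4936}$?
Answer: $- \frac{1989175}{121836} \approx -16.327$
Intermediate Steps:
$L{\left(r \right)} = 19 + r^{2}$ ($L{\left(r \right)} = r^{2} + 19 = 19 + r^{2}$)
$\frac{40317 + 39250}{L{\left(- \frac{99}{-15} \right)} - 4936} = \frac{40317 + 39250}{\left(19 + \left(- \frac{99}{-15}\right)^{2}\right) - 4936} = \frac{79567}{\left(19 + \left(\left(-99\right) \left(- \frac{1}{15}\right)\right)^{2}\right) - 4936} = \frac{79567}{\left(19 + \left(\frac{33}{5}\right)^{2}\right) - 4936} = \frac{79567}{\left(19 + \frac{1089}{25}\right) - 4936} = \frac{79567}{\frac{1564}{25} - 4936} = \frac{79567}{- \frac{121836}{25}} = 79567 \left(- \frac{25}{121836}\right) = - \frac{1989175}{121836}$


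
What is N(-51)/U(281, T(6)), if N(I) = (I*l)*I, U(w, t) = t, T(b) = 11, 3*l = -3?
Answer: -2601/11 ≈ -236.45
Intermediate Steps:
l = -1 (l = (1/3)*(-3) = -1)
N(I) = -I**2 (N(I) = (I*(-1))*I = (-I)*I = -I**2)
N(-51)/U(281, T(6)) = -1*(-51)**2/11 = -1*2601*(1/11) = -2601*1/11 = -2601/11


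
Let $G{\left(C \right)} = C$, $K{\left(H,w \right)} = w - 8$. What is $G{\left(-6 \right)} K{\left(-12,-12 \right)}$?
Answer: $120$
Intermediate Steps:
$K{\left(H,w \right)} = -8 + w$
$G{\left(-6 \right)} K{\left(-12,-12 \right)} = - 6 \left(-8 - 12\right) = \left(-6\right) \left(-20\right) = 120$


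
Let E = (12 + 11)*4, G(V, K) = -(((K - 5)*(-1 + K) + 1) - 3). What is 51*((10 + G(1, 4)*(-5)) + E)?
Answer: 3927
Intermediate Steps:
G(V, K) = 2 - (-1 + K)*(-5 + K) (G(V, K) = -(((-5 + K)*(-1 + K) + 1) - 3) = -(((-1 + K)*(-5 + K) + 1) - 3) = -((1 + (-1 + K)*(-5 + K)) - 3) = -(-2 + (-1 + K)*(-5 + K)) = 2 - (-1 + K)*(-5 + K))
E = 92 (E = 23*4 = 92)
51*((10 + G(1, 4)*(-5)) + E) = 51*((10 + (-3 - 1*4² + 6*4)*(-5)) + 92) = 51*((10 + (-3 - 1*16 + 24)*(-5)) + 92) = 51*((10 + (-3 - 16 + 24)*(-5)) + 92) = 51*((10 + 5*(-5)) + 92) = 51*((10 - 25) + 92) = 51*(-15 + 92) = 51*77 = 3927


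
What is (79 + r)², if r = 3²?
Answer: 7744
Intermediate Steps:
r = 9
(79 + r)² = (79 + 9)² = 88² = 7744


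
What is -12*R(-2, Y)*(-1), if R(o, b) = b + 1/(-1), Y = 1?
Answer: 0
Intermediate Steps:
R(o, b) = -1 + b (R(o, b) = b - 1 = -1 + b)
-12*R(-2, Y)*(-1) = -12*(-1 + 1)*(-1) = -12*0*(-1) = 0*(-1) = 0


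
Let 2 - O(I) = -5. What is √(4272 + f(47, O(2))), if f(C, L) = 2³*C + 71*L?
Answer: 7*√105 ≈ 71.729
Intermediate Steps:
O(I) = 7 (O(I) = 2 - 1*(-5) = 2 + 5 = 7)
f(C, L) = 8*C + 71*L
√(4272 + f(47, O(2))) = √(4272 + (8*47 + 71*7)) = √(4272 + (376 + 497)) = √(4272 + 873) = √5145 = 7*√105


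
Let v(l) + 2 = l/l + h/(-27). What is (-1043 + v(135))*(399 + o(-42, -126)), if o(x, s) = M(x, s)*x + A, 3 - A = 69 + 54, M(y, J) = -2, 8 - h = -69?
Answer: -3420065/9 ≈ -3.8001e+5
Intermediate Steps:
h = 77 (h = 8 - 1*(-69) = 8 + 69 = 77)
v(l) = -104/27 (v(l) = -2 + (l/l + 77/(-27)) = -2 + (1 + 77*(-1/27)) = -2 + (1 - 77/27) = -2 - 50/27 = -104/27)
A = -120 (A = 3 - (69 + 54) = 3 - 1*123 = 3 - 123 = -120)
o(x, s) = -120 - 2*x (o(x, s) = -2*x - 120 = -120 - 2*x)
(-1043 + v(135))*(399 + o(-42, -126)) = (-1043 - 104/27)*(399 + (-120 - 2*(-42))) = -28265*(399 + (-120 + 84))/27 = -28265*(399 - 36)/27 = -28265/27*363 = -3420065/9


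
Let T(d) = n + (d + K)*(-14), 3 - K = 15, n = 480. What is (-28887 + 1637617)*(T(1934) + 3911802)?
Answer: 6250517715020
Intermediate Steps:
K = -12 (K = 3 - 1*15 = 3 - 15 = -12)
T(d) = 648 - 14*d (T(d) = 480 + (d - 12)*(-14) = 480 + (-12 + d)*(-14) = 480 + (168 - 14*d) = 648 - 14*d)
(-28887 + 1637617)*(T(1934) + 3911802) = (-28887 + 1637617)*((648 - 14*1934) + 3911802) = 1608730*((648 - 27076) + 3911802) = 1608730*(-26428 + 3911802) = 1608730*3885374 = 6250517715020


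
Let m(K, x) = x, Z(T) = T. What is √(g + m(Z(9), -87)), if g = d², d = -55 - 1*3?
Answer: √3277 ≈ 57.245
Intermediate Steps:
d = -58 (d = -55 - 3 = -58)
g = 3364 (g = (-58)² = 3364)
√(g + m(Z(9), -87)) = √(3364 - 87) = √3277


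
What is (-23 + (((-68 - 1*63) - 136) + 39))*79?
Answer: -19829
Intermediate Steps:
(-23 + (((-68 - 1*63) - 136) + 39))*79 = (-23 + (((-68 - 63) - 136) + 39))*79 = (-23 + ((-131 - 136) + 39))*79 = (-23 + (-267 + 39))*79 = (-23 - 228)*79 = -251*79 = -19829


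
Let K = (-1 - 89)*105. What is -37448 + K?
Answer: -46898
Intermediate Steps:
K = -9450 (K = -90*105 = -9450)
-37448 + K = -37448 - 9450 = -46898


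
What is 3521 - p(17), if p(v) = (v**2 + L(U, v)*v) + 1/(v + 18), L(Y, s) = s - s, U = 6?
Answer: 113119/35 ≈ 3232.0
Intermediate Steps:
L(Y, s) = 0
p(v) = v**2 + 1/(18 + v) (p(v) = (v**2 + 0*v) + 1/(v + 18) = (v**2 + 0) + 1/(18 + v) = v**2 + 1/(18 + v))
3521 - p(17) = 3521 - (1 + 17**3 + 18*17**2)/(18 + 17) = 3521 - (1 + 4913 + 18*289)/35 = 3521 - (1 + 4913 + 5202)/35 = 3521 - 10116/35 = 113119/35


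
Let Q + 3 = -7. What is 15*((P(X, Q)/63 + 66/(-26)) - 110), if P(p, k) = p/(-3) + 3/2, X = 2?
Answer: -2764745/1638 ≈ -1687.9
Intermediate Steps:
Q = -10 (Q = -3 - 7 = -10)
P(p, k) = 3/2 - p/3 (P(p, k) = p*(-1/3) + 3*(1/2) = -p/3 + 3/2 = 3/2 - p/3)
15*((P(X, Q)/63 + 66/(-26)) - 110) = 15*(((3/2 - 1/3*2)/63 + 66/(-26)) - 110) = 15*(((3/2 - 2/3)*(1/63) + 66*(-1/26)) - 110) = 15*(((5/6)*(1/63) - 33/13) - 110) = 15*((5/378 - 33/13) - 110) = 15*(-12409/4914 - 110) = 15*(-552949/4914) = -2764745/1638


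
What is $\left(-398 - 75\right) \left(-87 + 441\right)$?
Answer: $-167442$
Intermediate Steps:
$\left(-398 - 75\right) \left(-87 + 441\right) = \left(-473\right) 354 = -167442$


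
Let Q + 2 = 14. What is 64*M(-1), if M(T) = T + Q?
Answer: 704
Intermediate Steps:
Q = 12 (Q = -2 + 14 = 12)
M(T) = 12 + T (M(T) = T + 12 = 12 + T)
64*M(-1) = 64*(12 - 1) = 64*11 = 704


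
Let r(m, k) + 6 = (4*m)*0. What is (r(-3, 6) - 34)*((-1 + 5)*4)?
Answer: -640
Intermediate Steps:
r(m, k) = -6 (r(m, k) = -6 + (4*m)*0 = -6 + 0 = -6)
(r(-3, 6) - 34)*((-1 + 5)*4) = (-6 - 34)*((-1 + 5)*4) = -160*4 = -40*16 = -640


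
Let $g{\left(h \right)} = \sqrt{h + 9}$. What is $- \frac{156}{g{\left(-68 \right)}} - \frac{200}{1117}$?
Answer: $- \frac{200}{1117} + \frac{156 i \sqrt{59}}{59} \approx -0.17905 + 20.309 i$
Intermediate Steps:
$g{\left(h \right)} = \sqrt{9 + h}$
$- \frac{156}{g{\left(-68 \right)}} - \frac{200}{1117} = - \frac{156}{\sqrt{9 - 68}} - \frac{200}{1117} = - \frac{156}{\sqrt{-59}} - \frac{200}{1117} = - \frac{156}{i \sqrt{59}} - \frac{200}{1117} = - 156 \left(- \frac{i \sqrt{59}}{59}\right) - \frac{200}{1117} = \frac{156 i \sqrt{59}}{59} - \frac{200}{1117} = - \frac{200}{1117} + \frac{156 i \sqrt{59}}{59}$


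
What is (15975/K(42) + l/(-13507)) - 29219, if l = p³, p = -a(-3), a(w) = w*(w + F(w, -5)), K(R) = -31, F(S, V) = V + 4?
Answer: -12450212780/418717 ≈ -29734.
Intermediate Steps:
F(S, V) = 4 + V
a(w) = w*(-1 + w) (a(w) = w*(w + (4 - 5)) = w*(w - 1) = w*(-1 + w))
p = -12 (p = -(-3)*(-1 - 3) = -(-3)*(-4) = -1*12 = -12)
l = -1728 (l = (-12)³ = -1728)
(15975/K(42) + l/(-13507)) - 29219 = (15975/(-31) - 1728/(-13507)) - 29219 = (15975*(-1/31) - 1728*(-1/13507)) - 29219 = (-15975/31 + 1728/13507) - 29219 = -215720757/418717 - 29219 = -12450212780/418717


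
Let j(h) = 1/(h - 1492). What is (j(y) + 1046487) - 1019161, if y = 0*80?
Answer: 40770391/1492 ≈ 27326.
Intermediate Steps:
y = 0
j(h) = 1/(-1492 + h)
(j(y) + 1046487) - 1019161 = (1/(-1492 + 0) + 1046487) - 1019161 = (1/(-1492) + 1046487) - 1019161 = (-1/1492 + 1046487) - 1019161 = 1561358603/1492 - 1019161 = 40770391/1492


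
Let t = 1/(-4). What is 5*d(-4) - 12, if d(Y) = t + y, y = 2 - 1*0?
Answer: -13/4 ≈ -3.2500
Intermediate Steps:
y = 2 (y = 2 + 0 = 2)
t = -¼ ≈ -0.25000
d(Y) = 7/4 (d(Y) = -¼ + 2 = 7/4)
5*d(-4) - 12 = 5*(7/4) - 12 = 35/4 - 12 = -13/4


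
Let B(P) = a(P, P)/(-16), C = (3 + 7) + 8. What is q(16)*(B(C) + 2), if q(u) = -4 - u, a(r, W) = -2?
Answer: -85/2 ≈ -42.500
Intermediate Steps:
C = 18 (C = 10 + 8 = 18)
B(P) = 1/8 (B(P) = -2/(-16) = -2*(-1/16) = 1/8)
q(16)*(B(C) + 2) = (-4 - 1*16)*(1/8 + 2) = (-4 - 16)*(17/8) = -20*17/8 = -85/2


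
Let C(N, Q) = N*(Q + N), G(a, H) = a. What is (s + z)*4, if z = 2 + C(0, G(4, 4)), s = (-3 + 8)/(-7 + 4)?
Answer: 4/3 ≈ 1.3333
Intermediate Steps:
s = -5/3 (s = 5/(-3) = 5*(-⅓) = -5/3 ≈ -1.6667)
C(N, Q) = N*(N + Q)
z = 2 (z = 2 + 0*(0 + 4) = 2 + 0*4 = 2 + 0 = 2)
(s + z)*4 = (-5/3 + 2)*4 = (⅓)*4 = 4/3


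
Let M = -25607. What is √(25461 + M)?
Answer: I*√146 ≈ 12.083*I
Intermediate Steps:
√(25461 + M) = √(25461 - 25607) = √(-146) = I*√146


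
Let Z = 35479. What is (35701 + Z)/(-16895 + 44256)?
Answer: 71180/27361 ≈ 2.6015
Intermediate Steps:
(35701 + Z)/(-16895 + 44256) = (35701 + 35479)/(-16895 + 44256) = 71180/27361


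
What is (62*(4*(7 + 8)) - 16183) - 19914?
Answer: -32377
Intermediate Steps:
(62*(4*(7 + 8)) - 16183) - 19914 = (62*(4*15) - 16183) - 19914 = (62*60 - 16183) - 19914 = (3720 - 16183) - 19914 = -12463 - 19914 = -32377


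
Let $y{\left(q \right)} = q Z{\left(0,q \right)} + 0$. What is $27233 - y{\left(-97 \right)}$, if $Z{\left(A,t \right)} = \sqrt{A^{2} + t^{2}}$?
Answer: $36642$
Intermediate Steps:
$y{\left(q \right)} = q \sqrt{q^{2}}$ ($y{\left(q \right)} = q \sqrt{0^{2} + q^{2}} + 0 = q \sqrt{0 + q^{2}} + 0 = q \sqrt{q^{2}} + 0 = q \sqrt{q^{2}}$)
$27233 - y{\left(-97 \right)} = 27233 - - 97 \sqrt{\left(-97\right)^{2}} = 27233 - - 97 \sqrt{9409} = 27233 - \left(-97\right) 97 = 27233 - -9409 = 27233 + 9409 = 36642$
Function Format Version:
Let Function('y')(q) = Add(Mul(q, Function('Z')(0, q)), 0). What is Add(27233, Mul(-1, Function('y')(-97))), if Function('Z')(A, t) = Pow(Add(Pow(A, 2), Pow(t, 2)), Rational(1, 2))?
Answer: 36642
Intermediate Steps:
Function('y')(q) = Mul(q, Pow(Pow(q, 2), Rational(1, 2))) (Function('y')(q) = Add(Mul(q, Pow(Add(Pow(0, 2), Pow(q, 2)), Rational(1, 2))), 0) = Add(Mul(q, Pow(Add(0, Pow(q, 2)), Rational(1, 2))), 0) = Add(Mul(q, Pow(Pow(q, 2), Rational(1, 2))), 0) = Mul(q, Pow(Pow(q, 2), Rational(1, 2))))
Add(27233, Mul(-1, Function('y')(-97))) = Add(27233, Mul(-1, Mul(-97, Pow(Pow(-97, 2), Rational(1, 2))))) = Add(27233, Mul(-1, Mul(-97, Pow(9409, Rational(1, 2))))) = Add(27233, Mul(-1, Mul(-97, 97))) = Add(27233, Mul(-1, -9409)) = Add(27233, 9409) = 36642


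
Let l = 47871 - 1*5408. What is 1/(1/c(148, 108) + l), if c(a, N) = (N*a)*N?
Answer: 1726272/73302687937 ≈ 2.3550e-5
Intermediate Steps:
c(a, N) = a*N²
l = 42463 (l = 47871 - 5408 = 42463)
1/(1/c(148, 108) + l) = 1/(1/(148*108²) + 42463) = 1/(1/(148*11664) + 42463) = 1/(1/1726272 + 42463) = 1/(73302687937/1726272) = 1726272/73302687937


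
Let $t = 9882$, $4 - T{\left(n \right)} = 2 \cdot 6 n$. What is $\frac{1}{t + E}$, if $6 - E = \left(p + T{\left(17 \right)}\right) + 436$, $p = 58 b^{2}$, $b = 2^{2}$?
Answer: $\frac{1}{8724} \approx 0.00011463$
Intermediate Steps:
$b = 4$
$T{\left(n \right)} = 4 - 12 n$ ($T{\left(n \right)} = 4 - 2 \cdot 6 n = 4 - 12 n$)
$p = 928$ ($p = 58 \cdot 4^{2} = 58 \cdot 16 = 928$)
$E = -1158$ ($E = 6 - \left(\left(928 + \left(4 - 204\right)\right) + 436\right) = 6 - \left(\left(928 - 200\right) + 436\right) = 6 - \left(728 + 436\right) = 6 - 1164 = -1158$)
$\frac{1}{t + E} = \frac{1}{9882 - 1158} = \frac{1}{8724}$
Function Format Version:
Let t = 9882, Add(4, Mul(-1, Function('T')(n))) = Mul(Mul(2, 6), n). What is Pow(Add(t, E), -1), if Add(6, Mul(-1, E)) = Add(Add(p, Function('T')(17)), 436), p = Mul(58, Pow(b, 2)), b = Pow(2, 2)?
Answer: Rational(1, 8724) ≈ 0.00011463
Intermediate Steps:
b = 4
Function('T')(n) = Add(4, Mul(-12, n)) (Function('T')(n) = Add(4, Mul(-1, Mul(Mul(2, 6), n))) = Add(4, Mul(-1, Mul(12, n))) = Add(4, Mul(-12, n)))
p = 928 (p = Mul(58, Pow(4, 2)) = Mul(58, 16) = 928)
E = -1158 (E = Add(6, Mul(-1, Add(Add(928, Add(4, Mul(-12, 17))), 436))) = Add(6, Mul(-1, Add(Add(928, Add(4, -204)), 436))) = Add(6, Mul(-1, Add(Add(928, -200), 436))) = Add(6, Mul(-1, Add(728, 436))) = Add(6, Mul(-1, 1164)) = Add(6, -1164) = -1158)
Pow(Add(t, E), -1) = Pow(Add(9882, -1158), -1) = Pow(8724, -1) = Rational(1, 8724)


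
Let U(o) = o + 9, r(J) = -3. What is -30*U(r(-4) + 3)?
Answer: -270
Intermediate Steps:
U(o) = 9 + o
-30*U(r(-4) + 3) = -30*(9 + (-3 + 3)) = -30*(9 + 0) = -30*9 = -270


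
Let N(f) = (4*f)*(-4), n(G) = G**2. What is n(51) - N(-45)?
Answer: 1881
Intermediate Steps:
N(f) = -16*f
n(51) - N(-45) = 51**2 - (-16)*(-45) = 2601 - 1*720 = 2601 - 720 = 1881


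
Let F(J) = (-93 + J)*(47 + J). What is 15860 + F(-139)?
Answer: 37204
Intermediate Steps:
15860 + F(-139) = 15860 + (-4371 + (-139)² - 46*(-139)) = 15860 + (-4371 + 19321 + 6394) = 15860 + 21344 = 37204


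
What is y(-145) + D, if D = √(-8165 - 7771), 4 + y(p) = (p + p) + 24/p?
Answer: -42654/145 + 8*I*√249 ≈ -294.17 + 126.24*I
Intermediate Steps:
y(p) = -4 + 2*p + 24/p (y(p) = -4 + ((p + p) + 24/p) = -4 + (2*p + 24/p) = -4 + 2*p + 24/p)
D = 8*I*√249 (D = √(-15936) = 8*I*√249 ≈ 126.24*I)
y(-145) + D = (-4 + 2*(-145) + 24/(-145)) + 8*I*√249 = (-4 - 290 + 24*(-1/145)) + 8*I*√249 = (-4 - 290 - 24/145) + 8*I*√249 = -42654/145 + 8*I*√249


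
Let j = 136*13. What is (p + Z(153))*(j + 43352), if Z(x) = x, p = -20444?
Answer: -915529920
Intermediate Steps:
j = 1768
(p + Z(153))*(j + 43352) = (-20444 + 153)*(1768 + 43352) = -20291*45120 = -915529920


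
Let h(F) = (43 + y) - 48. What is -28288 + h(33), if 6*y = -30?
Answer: -28298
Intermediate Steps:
y = -5 (y = (1/6)*(-30) = -5)
h(F) = -10 (h(F) = (43 - 5) - 48 = 38 - 48 = -10)
-28288 + h(33) = -28288 - 10 = -28298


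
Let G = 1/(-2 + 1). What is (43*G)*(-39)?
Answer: 1677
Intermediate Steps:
G = -1 (G = 1/(-1) = -1)
(43*G)*(-39) = (43*(-1))*(-39) = -43*(-39) = 1677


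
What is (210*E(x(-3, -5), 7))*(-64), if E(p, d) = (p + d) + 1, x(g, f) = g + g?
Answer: -26880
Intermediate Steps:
x(g, f) = 2*g
E(p, d) = 1 + d + p (E(p, d) = (d + p) + 1 = 1 + d + p)
(210*E(x(-3, -5), 7))*(-64) = (210*(1 + 7 + 2*(-3)))*(-64) = (210*(1 + 7 - 6))*(-64) = (210*2)*(-64) = 420*(-64) = -26880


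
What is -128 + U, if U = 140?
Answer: 12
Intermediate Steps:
-128 + U = -128 + 140 = 12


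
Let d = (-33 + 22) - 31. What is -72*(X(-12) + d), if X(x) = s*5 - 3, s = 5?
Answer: 1440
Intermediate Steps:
d = -42 (d = -11 - 31 = -42)
X(x) = 22 (X(x) = 5*5 - 3 = 25 - 3 = 22)
-72*(X(-12) + d) = -72*(22 - 42) = -72*(-20) = 1440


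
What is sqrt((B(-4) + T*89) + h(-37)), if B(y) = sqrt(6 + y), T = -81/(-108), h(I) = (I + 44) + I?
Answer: sqrt(147 + 4*sqrt(2))/2 ≈ 6.1777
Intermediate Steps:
h(I) = 44 + 2*I (h(I) = (44 + I) + I = 44 + 2*I)
T = 3/4 (T = -81*(-1/108) = 3/4 ≈ 0.75000)
sqrt((B(-4) + T*89) + h(-37)) = sqrt((sqrt(6 - 4) + (3/4)*89) + (44 + 2*(-37))) = sqrt((sqrt(2) + 267/4) + (44 - 74)) = sqrt((267/4 + sqrt(2)) - 30) = sqrt(147/4 + sqrt(2))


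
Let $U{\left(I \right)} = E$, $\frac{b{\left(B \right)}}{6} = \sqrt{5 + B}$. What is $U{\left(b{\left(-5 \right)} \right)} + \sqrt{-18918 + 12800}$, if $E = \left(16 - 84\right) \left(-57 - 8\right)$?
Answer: $4420 + i \sqrt{6118} \approx 4420.0 + 78.218 i$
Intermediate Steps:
$b{\left(B \right)} = 6 \sqrt{5 + B}$
$E = 4420$ ($E = \left(-68\right) \left(-65\right) = 4420$)
$U{\left(I \right)} = 4420$
$U{\left(b{\left(-5 \right)} \right)} + \sqrt{-18918 + 12800} = 4420 + \sqrt{-18918 + 12800} = 4420 + \sqrt{-6118} = 4420 + i \sqrt{6118}$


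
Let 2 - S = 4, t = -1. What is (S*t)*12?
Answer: 24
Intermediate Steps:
S = -2 (S = 2 - 1*4 = 2 - 4 = -2)
(S*t)*12 = -2*(-1)*12 = 2*12 = 24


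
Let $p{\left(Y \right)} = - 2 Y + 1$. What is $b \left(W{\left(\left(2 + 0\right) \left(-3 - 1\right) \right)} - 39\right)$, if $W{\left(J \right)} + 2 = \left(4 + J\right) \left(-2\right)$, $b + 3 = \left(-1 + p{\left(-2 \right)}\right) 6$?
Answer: $-693$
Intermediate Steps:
$p{\left(Y \right)} = 1 - 2 Y$
$b = 21$ ($b = -3 + \left(-1 + \left(1 - -4\right)\right) 6 = -3 + \left(-1 + \left(1 + 4\right)\right) 6 = -3 + \left(-1 + 5\right) 6 = -3 + 4 \cdot 6 = -3 + 24 = 21$)
$W{\left(J \right)} = -10 - 2 J$ ($W{\left(J \right)} = -2 + \left(4 + J\right) \left(-2\right) = -2 - \left(8 + 2 J\right) = -10 - 2 J$)
$b \left(W{\left(\left(2 + 0\right) \left(-3 - 1\right) \right)} - 39\right) = 21 \left(\left(-10 - 2 \left(2 + 0\right) \left(-3 - 1\right)\right) - 39\right) = 21 \left(\left(-10 - 2 \cdot 2 \left(-4\right)\right) - 39\right) = 21 \left(\left(-10 - -16\right) - 39\right) = 21 \left(\left(-10 + 16\right) - 39\right) = 21 \left(6 - 39\right) = 21 \left(-33\right) = -693$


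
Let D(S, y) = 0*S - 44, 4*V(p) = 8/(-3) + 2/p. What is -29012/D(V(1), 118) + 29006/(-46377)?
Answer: 336053315/510147 ≈ 658.74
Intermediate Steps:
V(p) = -⅔ + 1/(2*p) (V(p) = (8/(-3) + 2/p)/4 = (8*(-⅓) + 2/p)/4 = (-8/3 + 2/p)/4 = -⅔ + 1/(2*p))
D(S, y) = -44 (D(S, y) = 0 - 44 = -44)
-29012/D(V(1), 118) + 29006/(-46377) = -29012/(-44) + 29006/(-46377) = -29012*(-1/44) + 29006*(-1/46377) = 7253/11 - 29006/46377 = 336053315/510147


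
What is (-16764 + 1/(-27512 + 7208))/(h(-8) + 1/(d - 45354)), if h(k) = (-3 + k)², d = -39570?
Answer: -802947590263/5795552892 ≈ -138.55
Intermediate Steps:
(-16764 + 1/(-27512 + 7208))/(h(-8) + 1/(d - 45354)) = (-16764 + 1/(-27512 + 7208))/((-3 - 8)² + 1/(-39570 - 45354)) = (-16764 + 1/(-20304))/((-11)² + 1/(-84924)) = (-16764 - 1/20304)/(121 - 1/84924) = -340376257/(20304*10275803/84924) = -340376257/20304*84924/10275803 = -802947590263/5795552892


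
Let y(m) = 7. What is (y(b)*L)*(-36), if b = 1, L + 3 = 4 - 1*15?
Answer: 3528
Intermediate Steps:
L = -14 (L = -3 + (4 - 1*15) = -3 + (4 - 15) = -3 - 11 = -14)
(y(b)*L)*(-36) = (7*(-14))*(-36) = -98*(-36) = 3528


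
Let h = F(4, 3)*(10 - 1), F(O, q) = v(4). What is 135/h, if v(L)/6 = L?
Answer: 5/8 ≈ 0.62500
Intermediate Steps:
v(L) = 6*L
F(O, q) = 24 (F(O, q) = 6*4 = 24)
h = 216 (h = 24*(10 - 1) = 24*9 = 216)
135/h = 135/216 = 135*(1/216) = 5/8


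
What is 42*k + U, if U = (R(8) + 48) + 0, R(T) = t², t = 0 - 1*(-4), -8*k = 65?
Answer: -1109/4 ≈ -277.25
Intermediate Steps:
k = -65/8 (k = -⅛*65 = -65/8 ≈ -8.1250)
t = 4 (t = 0 + 4 = 4)
R(T) = 16 (R(T) = 4² = 16)
U = 64 (U = (16 + 48) + 0 = 64 + 0 = 64)
42*k + U = 42*(-65/8) + 64 = -1365/4 + 64 = -1109/4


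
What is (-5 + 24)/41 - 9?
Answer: -350/41 ≈ -8.5366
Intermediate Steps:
(-5 + 24)/41 - 9 = 19*(1/41) - 9 = 19/41 - 9 = -350/41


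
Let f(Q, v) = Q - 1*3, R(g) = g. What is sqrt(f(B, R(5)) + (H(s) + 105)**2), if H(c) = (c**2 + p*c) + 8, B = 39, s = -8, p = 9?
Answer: 3*sqrt(1229) ≈ 105.17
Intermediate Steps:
f(Q, v) = -3 + Q (f(Q, v) = Q - 3 = -3 + Q)
H(c) = 8 + c**2 + 9*c (H(c) = (c**2 + 9*c) + 8 = 8 + c**2 + 9*c)
sqrt(f(B, R(5)) + (H(s) + 105)**2) = sqrt((-3 + 39) + ((8 + (-8)**2 + 9*(-8)) + 105)**2) = sqrt(36 + ((8 + 64 - 72) + 105)**2) = sqrt(36 + (0 + 105)**2) = sqrt(36 + 105**2) = sqrt(36 + 11025) = sqrt(11061) = 3*sqrt(1229)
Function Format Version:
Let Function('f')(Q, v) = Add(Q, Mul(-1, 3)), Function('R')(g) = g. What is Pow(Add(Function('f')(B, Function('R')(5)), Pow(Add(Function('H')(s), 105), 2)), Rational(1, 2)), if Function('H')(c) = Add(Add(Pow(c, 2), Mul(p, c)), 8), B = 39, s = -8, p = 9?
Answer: Mul(3, Pow(1229, Rational(1, 2))) ≈ 105.17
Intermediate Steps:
Function('f')(Q, v) = Add(-3, Q) (Function('f')(Q, v) = Add(Q, -3) = Add(-3, Q))
Function('H')(c) = Add(8, Pow(c, 2), Mul(9, c)) (Function('H')(c) = Add(Add(Pow(c, 2), Mul(9, c)), 8) = Add(8, Pow(c, 2), Mul(9, c)))
Pow(Add(Function('f')(B, Function('R')(5)), Pow(Add(Function('H')(s), 105), 2)), Rational(1, 2)) = Pow(Add(Add(-3, 39), Pow(Add(Add(8, Pow(-8, 2), Mul(9, -8)), 105), 2)), Rational(1, 2)) = Pow(Add(36, Pow(Add(Add(8, 64, -72), 105), 2)), Rational(1, 2)) = Pow(Add(36, Pow(Add(0, 105), 2)), Rational(1, 2)) = Pow(Add(36, Pow(105, 2)), Rational(1, 2)) = Pow(Add(36, 11025), Rational(1, 2)) = Pow(11061, Rational(1, 2)) = Mul(3, Pow(1229, Rational(1, 2)))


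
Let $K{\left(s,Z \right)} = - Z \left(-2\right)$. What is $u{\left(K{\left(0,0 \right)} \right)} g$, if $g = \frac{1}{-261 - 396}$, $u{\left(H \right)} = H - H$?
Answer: $0$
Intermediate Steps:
$K{\left(s,Z \right)} = 2 Z$
$u{\left(H \right)} = 0$
$g = - \frac{1}{657}$ ($g = \frac{1}{-657} = - \frac{1}{657} \approx -0.0015221$)
$u{\left(K{\left(0,0 \right)} \right)} g = 0 \left(- \frac{1}{657}\right) = 0$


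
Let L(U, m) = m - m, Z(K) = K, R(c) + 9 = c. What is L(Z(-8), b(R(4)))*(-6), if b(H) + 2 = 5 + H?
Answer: 0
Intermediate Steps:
R(c) = -9 + c
b(H) = 3 + H (b(H) = -2 + (5 + H) = 3 + H)
L(U, m) = 0
L(Z(-8), b(R(4)))*(-6) = 0*(-6) = 0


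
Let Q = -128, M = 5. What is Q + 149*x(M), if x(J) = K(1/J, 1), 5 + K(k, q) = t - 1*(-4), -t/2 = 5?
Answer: -1767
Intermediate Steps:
t = -10 (t = -2*5 = -10)
K(k, q) = -11 (K(k, q) = -5 + (-10 - 1*(-4)) = -5 + (-10 + 4) = -5 - 6 = -11)
x(J) = -11
Q + 149*x(M) = -128 + 149*(-11) = -128 - 1639 = -1767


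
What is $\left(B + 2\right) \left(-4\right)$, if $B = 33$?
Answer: $-140$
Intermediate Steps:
$\left(B + 2\right) \left(-4\right) = \left(33 + 2\right) \left(-4\right) = 35 \left(-4\right) = -140$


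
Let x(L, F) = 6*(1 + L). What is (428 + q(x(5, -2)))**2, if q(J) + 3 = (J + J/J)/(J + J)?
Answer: 938625769/5184 ≈ 1.8106e+5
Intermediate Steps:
x(L, F) = 6 + 6*L
q(J) = -3 + (1 + J)/(2*J) (q(J) = -3 + (J + J/J)/(J + J) = -3 + (J + 1)/((2*J)) = -3 + (1 + J)*(1/(2*J)) = -3 + (1 + J)/(2*J))
(428 + q(x(5, -2)))**2 = (428 + (1 - 5*(6 + 6*5))/(2*(6 + 6*5)))**2 = (428 + (1 - 5*(6 + 30))/(2*(6 + 30)))**2 = (428 + (1/2)*(1 - 5*36)/36)**2 = (428 + (1/2)*(1/36)*(1 - 180))**2 = (428 + (1/2)*(1/36)*(-179))**2 = (428 - 179/72)**2 = (30637/72)**2 = 938625769/5184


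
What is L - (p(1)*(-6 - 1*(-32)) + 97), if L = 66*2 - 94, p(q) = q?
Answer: -85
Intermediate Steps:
L = 38 (L = 132 - 94 = 38)
L - (p(1)*(-6 - 1*(-32)) + 97) = 38 - (1*(-6 - 1*(-32)) + 97) = 38 - (1*(-6 + 32) + 97) = 38 - (1*26 + 97) = 38 - (26 + 97) = 38 - 1*123 = 38 - 123 = -85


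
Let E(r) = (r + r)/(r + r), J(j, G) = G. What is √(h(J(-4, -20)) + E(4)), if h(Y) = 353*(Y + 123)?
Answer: 6*√1010 ≈ 190.68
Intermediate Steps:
E(r) = 1 (E(r) = (2*r)/((2*r)) = (2*r)*(1/(2*r)) = 1)
h(Y) = 43419 + 353*Y (h(Y) = 353*(123 + Y) = 43419 + 353*Y)
√(h(J(-4, -20)) + E(4)) = √((43419 + 353*(-20)) + 1) = √((43419 - 7060) + 1) = √(36359 + 1) = √36360 = 6*√1010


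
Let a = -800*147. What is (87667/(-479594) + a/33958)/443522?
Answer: -29688625193/3611611410864572 ≈ -8.2203e-6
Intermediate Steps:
a = -117600
(87667/(-479594) + a/33958)/443522 = (87667/(-479594) - 117600/33958)/443522 = (87667*(-1/479594) - 117600*1/33958)*(1/443522) = (-87667/479594 - 58800/16979)*(1/443522) = -29688625193/8143026526*1/443522 = -29688625193/3611611410864572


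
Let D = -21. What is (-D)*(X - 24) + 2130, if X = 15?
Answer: 1941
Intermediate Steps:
(-D)*(X - 24) + 2130 = (-1*(-21))*(15 - 24) + 2130 = 21*(-9) + 2130 = -189 + 2130 = 1941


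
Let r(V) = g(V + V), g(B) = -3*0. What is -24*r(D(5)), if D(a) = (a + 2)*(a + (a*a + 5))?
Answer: 0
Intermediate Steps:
g(B) = 0
D(a) = (2 + a)*(5 + a + a²) (D(a) = (2 + a)*(a + (a² + 5)) = (2 + a)*(a + (5 + a²)) = (2 + a)*(5 + a + a²))
r(V) = 0
-24*r(D(5)) = -24*0 = 0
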